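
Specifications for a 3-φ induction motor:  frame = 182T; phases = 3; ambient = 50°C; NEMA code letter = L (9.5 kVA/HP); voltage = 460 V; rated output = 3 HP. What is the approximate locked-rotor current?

S_LR = 9.5 × 3 = 28.5 kVA
I_LR = S_LR/(√3·V_L) = 28500/(1.732×460) = 35.8 A

35.8 A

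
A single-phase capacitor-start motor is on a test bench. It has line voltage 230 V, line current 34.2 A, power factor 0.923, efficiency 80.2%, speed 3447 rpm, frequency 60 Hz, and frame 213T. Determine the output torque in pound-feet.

P_in = V·I·cosφ = 230 × 34.2 × 0.923 = 7260 W
P_out = η·P_in = 0.802 × 7260 = 5823 W
n = 3447 rpm
ω = 2π×3447/60 = 361 rad/s
τ = P_out/ω = 5823/361 = 16.13 N·m
In lb·ft: 16.13/1.356 = 11.9 lb·ft

11.9 lb·ft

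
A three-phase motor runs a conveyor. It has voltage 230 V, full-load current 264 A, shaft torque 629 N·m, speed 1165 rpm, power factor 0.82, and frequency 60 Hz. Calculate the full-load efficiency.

89.0 %

ω = 2π × 1165/60 = 122 rad/s; P_out = τω = 629 × 122 = 76738 W
P_in = √3·V_L·I_L·cosφ = 1.732 × 230 × 264 × 0.82 = 86237 W
η = P_out / P_in = 76738 / 86237 = 0.890 = 89.0%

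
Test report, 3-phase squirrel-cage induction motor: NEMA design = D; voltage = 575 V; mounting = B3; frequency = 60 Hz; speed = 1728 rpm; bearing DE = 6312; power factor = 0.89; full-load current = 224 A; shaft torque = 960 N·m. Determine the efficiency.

87.5 %

ω = 2π × 1728/60 = 181 rad/s; P_out = τω = 960 × 181 = 173760 W
P_in = √3·V_L·I_L·cosφ = 1.732 × 575 × 224 × 0.89 = 198543 W
η = P_out / P_in = 173760 / 198543 = 0.875 = 87.5%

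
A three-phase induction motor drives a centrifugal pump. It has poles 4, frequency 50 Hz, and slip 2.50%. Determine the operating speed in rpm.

1462 rpm

n_s = 120f/p = 120×50/4 = 1500 rpm
n = n_s(1 − s) = 1500 × (1 − 0.025) = 1462 rpm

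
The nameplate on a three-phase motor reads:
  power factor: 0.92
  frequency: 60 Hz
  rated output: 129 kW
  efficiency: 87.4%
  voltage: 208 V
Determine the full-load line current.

445 A

P_out = 129 kW = 129000 W
P_in = P_out / η = 129000 / 0.874 = 147597 W
I_L = P_in / (√3·V_L·cosφ) = 147597 / (1.732 × 208 × 0.92) = 445 A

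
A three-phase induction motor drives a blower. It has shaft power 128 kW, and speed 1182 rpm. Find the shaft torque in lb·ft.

763 lb·ft

ω = 2π × 1182/60 = 123.8 rad/s
τ = P/ω = 128000/123.8 = 1034 N·m
In lb·ft: 1034/1.356 = 763 lb·ft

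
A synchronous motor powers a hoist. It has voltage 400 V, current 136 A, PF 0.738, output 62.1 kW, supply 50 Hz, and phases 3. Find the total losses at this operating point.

7440 W

P_in = √3·V·I·cosφ = 1.732×400×136×0.738 = 69535 W
P_out = 62100 W
Losses = P_in − P_out = 69535 − 62100 = 7435 W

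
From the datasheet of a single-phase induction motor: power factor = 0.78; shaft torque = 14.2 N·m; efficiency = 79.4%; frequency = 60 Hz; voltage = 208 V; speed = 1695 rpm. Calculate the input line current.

ω = 2π×1695/60 = 177.5 rad/s; P_out = τω = 14.2 × 177.5 = 2521 W
P_in = P_out / η = 2521 / 0.794 = 3175 W
I = P_in / (V·cosφ) = 3175 / (208 × 0.78) = 19.6 A

19.6 A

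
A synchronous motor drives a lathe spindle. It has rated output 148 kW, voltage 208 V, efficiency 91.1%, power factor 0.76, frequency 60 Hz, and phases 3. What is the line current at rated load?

P_out = 148 kW = 148000 W
P_in = P_out / η = 148000 / 0.911 = 162459 W
I_L = P_in / (√3·V_L·cosφ) = 162459 / (1.732 × 208 × 0.76) = 593 A

593 A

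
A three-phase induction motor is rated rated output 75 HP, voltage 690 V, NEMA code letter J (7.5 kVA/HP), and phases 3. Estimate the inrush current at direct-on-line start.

471 A

S_LR = 7.5 × 75 = 562.5 kVA
I_LR = S_LR/(√3·V_L) = 562500/(1.732×690) = 471 A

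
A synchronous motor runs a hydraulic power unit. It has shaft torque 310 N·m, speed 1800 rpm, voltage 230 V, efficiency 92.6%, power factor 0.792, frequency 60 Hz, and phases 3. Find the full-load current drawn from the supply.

ω = 2π×1800/60 = 188.5 rad/s; P_out = τω = 310 × 188.5 = 58435 W
P_in = P_out / η = 58435 / 0.926 = 63105 W
I_L = P_in / (√3·V_L·cosφ) = 63105 / (1.732 × 230 × 0.792) = 200 A

200 A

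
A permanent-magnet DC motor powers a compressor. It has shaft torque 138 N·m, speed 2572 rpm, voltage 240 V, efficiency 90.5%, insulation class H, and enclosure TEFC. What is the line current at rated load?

171 A

ω = 2π×2572/60 = 269.3 rad/s; P_out = τω = 138 × 269.3 = 37163 W
P_in = P_out / η = 37163 / 0.905 = 41064 W
I = P_in / V = 41064 / 240 = 171 A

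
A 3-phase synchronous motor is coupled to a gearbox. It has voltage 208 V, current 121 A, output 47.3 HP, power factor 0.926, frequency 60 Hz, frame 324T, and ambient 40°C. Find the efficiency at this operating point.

87.4 %

P_out = 47.3 × 746 = 35286 W
P_in = √3·V_L·I_L·cosφ = 1.732 × 208 × 121 × 0.926 = 40365 W
η = P_out / P_in = 35286 / 40365 = 0.874 = 87.4%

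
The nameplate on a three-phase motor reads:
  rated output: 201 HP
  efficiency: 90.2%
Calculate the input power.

P_out = 201 × 746 = 149946 W
P_in = P_out/η = 149946/0.902 = 166237 W = 166 kW

166 kW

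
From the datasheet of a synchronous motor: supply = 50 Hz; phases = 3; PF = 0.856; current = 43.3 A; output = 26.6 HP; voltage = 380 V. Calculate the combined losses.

4.55 kW

P_in = √3·V·I·cosφ = 1.732×380×43.3×0.856 = 24395 W
P_out = 26.6×746 = 19844 W
Losses = P_in − P_out = 24395 − 19844 = 4551 W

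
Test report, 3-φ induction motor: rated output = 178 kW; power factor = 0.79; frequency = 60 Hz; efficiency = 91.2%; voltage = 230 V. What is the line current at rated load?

P_out = 178 kW = 178000 W
P_in = P_out / η = 178000 / 0.912 = 195175 W
I_L = P_in / (√3·V_L·cosφ) = 195175 / (1.732 × 230 × 0.79) = 620 A

620 A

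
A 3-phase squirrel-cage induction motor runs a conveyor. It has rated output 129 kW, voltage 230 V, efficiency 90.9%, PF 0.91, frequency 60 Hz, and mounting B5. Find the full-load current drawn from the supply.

391 A

P_out = 129 kW = 129000 W
P_in = P_out / η = 129000 / 0.909 = 141914 W
I_L = P_in / (√3·V_L·cosφ) = 141914 / (1.732 × 230 × 0.91) = 391 A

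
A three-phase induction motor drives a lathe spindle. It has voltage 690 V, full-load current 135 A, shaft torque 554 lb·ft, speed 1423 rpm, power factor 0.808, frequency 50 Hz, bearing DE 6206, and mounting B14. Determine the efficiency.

85.9 %

τ = 554 lb·ft × 1.356 = 751.2 N·m
ω = 2π × 1423/60 = 149 rad/s; P_out = τω = 751.2 × 149 = 111929 W
P_in = √3·V_L·I_L·cosφ = 1.732 × 690 × 135 × 0.808 = 130359 W
η = P_out / P_in = 111929 / 130359 = 0.859 = 85.9%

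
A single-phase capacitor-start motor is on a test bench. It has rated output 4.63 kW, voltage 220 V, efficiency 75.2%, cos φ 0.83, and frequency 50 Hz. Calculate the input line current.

33.7 A

P_out = 4.63 kW = 4630 W
P_in = P_out / η = 4630 / 0.752 = 6157 W
I = P_in / (V·cosφ) = 6157 / (220 × 0.83) = 33.7 A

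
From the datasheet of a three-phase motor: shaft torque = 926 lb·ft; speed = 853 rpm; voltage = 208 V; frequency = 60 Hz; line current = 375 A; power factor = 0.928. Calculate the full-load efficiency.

89.5 %

τ = 926 lb·ft × 1.356 = 1256 N·m
ω = 2π × 853/60 = 89.33 rad/s; P_out = τω = 1256 × 89.33 = 112198 W
P_in = √3·V_L·I_L·cosφ = 1.732 × 208 × 375 × 0.928 = 125369 W
η = P_out / P_in = 112198 / 125369 = 0.895 = 89.5%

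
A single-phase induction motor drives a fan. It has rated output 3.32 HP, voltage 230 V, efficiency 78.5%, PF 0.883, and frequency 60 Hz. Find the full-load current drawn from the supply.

15.5 A

P_out = 3.32 × 746 = 2477 W
P_in = P_out / η = 2477 / 0.785 = 3155 W
I = P_in / (V·cosφ) = 3155 / (230 × 0.883) = 15.5 A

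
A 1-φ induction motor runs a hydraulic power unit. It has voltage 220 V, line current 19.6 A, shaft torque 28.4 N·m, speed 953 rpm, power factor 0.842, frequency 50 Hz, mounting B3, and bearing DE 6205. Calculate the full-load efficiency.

ω = 2π × 953/60 = 99.8 rad/s; P_out = τω = 28.4 × 99.8 = 2834 W
P_in = V·I·cosφ = 220 × 19.6 × 0.842 = 3631 W
η = P_out / P_in = 2834 / 3631 = 0.781 = 78.1%

78.1 %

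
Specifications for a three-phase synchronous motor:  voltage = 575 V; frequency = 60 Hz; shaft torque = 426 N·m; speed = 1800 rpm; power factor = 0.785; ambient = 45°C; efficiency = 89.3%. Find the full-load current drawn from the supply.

115 A

ω = 2π×1800/60 = 188.5 rad/s; P_out = τω = 426 × 188.5 = 80301 W
P_in = P_out / η = 80301 / 0.893 = 89923 W
I_L = P_in / (√3·V_L·cosφ) = 89923 / (1.732 × 575 × 0.785) = 115 A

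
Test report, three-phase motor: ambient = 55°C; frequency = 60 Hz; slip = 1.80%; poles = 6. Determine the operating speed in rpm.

1178 rpm

n_s = 120f/p = 120×60/6 = 1200 rpm
n = n_s(1 − s) = 1200 × (1 − 0.018) = 1178 rpm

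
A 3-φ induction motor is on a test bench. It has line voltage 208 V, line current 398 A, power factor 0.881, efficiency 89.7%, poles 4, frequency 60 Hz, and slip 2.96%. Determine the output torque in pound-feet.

457 lb·ft

P_in = √3·V·I·cosφ = 1.732 × 208 × 398 × 0.881 = 126319 W
P_out = η·P_in = 0.897 × 126319 = 113308 W
n_s = 120×60/4 = 1800 rpm; n = 1800×(1−0.0296) = 1747 rpm
ω = 2π×1747/60 = 182.9 rad/s
τ = P_out/ω = 113308/182.9 = 619.5 N·m
In lb·ft: 619.5/1.356 = 457 lb·ft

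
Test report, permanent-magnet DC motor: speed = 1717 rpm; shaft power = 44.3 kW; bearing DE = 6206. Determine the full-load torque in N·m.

ω = 2π × 1717/60 = 179.8 rad/s
τ = P/ω = 44300/179.8 = 246 N·m

246 N·m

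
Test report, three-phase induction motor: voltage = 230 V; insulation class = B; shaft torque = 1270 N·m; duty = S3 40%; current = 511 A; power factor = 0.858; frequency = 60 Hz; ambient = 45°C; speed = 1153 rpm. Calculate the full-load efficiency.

87.8 %

ω = 2π × 1153/60 = 120.7 rad/s; P_out = τω = 1270 × 120.7 = 153289 W
P_in = √3·V_L·I_L·cosφ = 1.732 × 230 × 511 × 0.858 = 174656 W
η = P_out / P_in = 153289 / 174656 = 0.878 = 87.8%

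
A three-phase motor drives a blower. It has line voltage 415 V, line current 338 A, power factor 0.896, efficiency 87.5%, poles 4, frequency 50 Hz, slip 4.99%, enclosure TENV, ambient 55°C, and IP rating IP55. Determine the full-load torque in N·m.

P_in = √3·V·I·cosφ = 1.732 × 415 × 338 × 0.896 = 217681 W
P_out = η·P_in = 0.875 × 217681 = 190471 W
n_s = 120×50/4 = 1500 rpm; n = 1500×(1−0.0499) = 1425 rpm
ω = 2π×1425/60 = 149.2 rad/s
τ = P_out/ω = 190471/149.2 = 1280 N·m

1280 N·m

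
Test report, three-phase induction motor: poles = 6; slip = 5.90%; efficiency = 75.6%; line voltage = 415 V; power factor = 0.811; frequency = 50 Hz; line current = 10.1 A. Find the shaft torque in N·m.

45.2 N·m

P_in = √3·V·I·cosφ = 1.732 × 415 × 10.1 × 0.811 = 5888 W
P_out = η·P_in = 0.756 × 5888 = 4451 W
n_s = 120×50/6 = 1000 rpm; n = 1000×(1−0.059) = 941 rpm
ω = 2π×941/60 = 98.54 rad/s
τ = P_out/ω = 4451/98.54 = 45.2 N·m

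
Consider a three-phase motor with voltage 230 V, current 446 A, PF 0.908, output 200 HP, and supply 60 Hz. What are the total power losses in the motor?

P_in = √3·V·I·cosφ = 1.732×230×446×0.908 = 161323 W
P_out = 200×746 = 149200 W
Losses = P_in − P_out = 161323 − 149200 = 12123 W

12.1 kW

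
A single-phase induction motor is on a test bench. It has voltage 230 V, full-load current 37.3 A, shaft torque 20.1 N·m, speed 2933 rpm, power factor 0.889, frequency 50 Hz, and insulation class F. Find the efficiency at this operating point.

80.9 %

ω = 2π × 2933/60 = 307.1 rad/s; P_out = τω = 20.1 × 307.1 = 6173 W
P_in = V·I·cosφ = 230 × 37.3 × 0.889 = 7627 W
η = P_out / P_in = 6173 / 7627 = 0.809 = 80.9%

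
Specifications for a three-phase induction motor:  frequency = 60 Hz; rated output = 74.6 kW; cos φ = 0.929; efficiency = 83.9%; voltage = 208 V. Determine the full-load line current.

266 A

P_out = 74.6 kW = 74600 W
P_in = P_out / η = 74600 / 0.839 = 88915 W
I_L = P_in / (√3·V_L·cosφ) = 88915 / (1.732 × 208 × 0.929) = 266 A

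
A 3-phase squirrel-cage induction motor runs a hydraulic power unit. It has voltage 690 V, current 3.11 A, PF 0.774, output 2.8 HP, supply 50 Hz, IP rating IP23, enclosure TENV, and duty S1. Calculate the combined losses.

P_in = √3·V·I·cosφ = 1.732×690×3.11×0.774 = 2877 W
P_out = 2.8×746 = 2089 W
Losses = P_in − P_out = 2877 − 2089 = 788 W

788 W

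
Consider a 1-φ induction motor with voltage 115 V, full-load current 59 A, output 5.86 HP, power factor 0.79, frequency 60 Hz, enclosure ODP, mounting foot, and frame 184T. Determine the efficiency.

P_out = 5.86 × 746 = 4372 W
P_in = V·I·cosφ = 115 × 59 × 0.79 = 5360 W
η = P_out / P_in = 4372 / 5360 = 0.816 = 81.6%

81.6 %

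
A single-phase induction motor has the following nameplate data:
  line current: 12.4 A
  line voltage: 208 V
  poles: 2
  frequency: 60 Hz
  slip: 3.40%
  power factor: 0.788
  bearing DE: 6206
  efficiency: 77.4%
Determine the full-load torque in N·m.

4.32 N·m

P_in = V·I·cosφ = 208 × 12.4 × 0.788 = 2032 W
P_out = η·P_in = 0.774 × 2032 = 1573 W
n_s = 120×60/2 = 3600 rpm; n = 3600×(1−0.034) = 3478 rpm
ω = 2π×3478/60 = 364.2 rad/s
τ = P_out/ω = 1573/364.2 = 4.32 N·m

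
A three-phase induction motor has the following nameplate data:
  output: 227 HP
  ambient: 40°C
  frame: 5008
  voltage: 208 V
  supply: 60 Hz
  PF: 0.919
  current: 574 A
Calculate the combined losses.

20700 W

P_in = √3·V·I·cosφ = 1.732×208×574×0.919 = 190037 W
P_out = 227×746 = 169342 W
Losses = P_in − P_out = 190037 − 169342 = 20695 W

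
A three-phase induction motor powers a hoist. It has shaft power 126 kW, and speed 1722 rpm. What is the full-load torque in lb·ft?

ω = 2π × 1722/60 = 180.3 rad/s
τ = P/ω = 126000/180.3 = 698.8 N·m
In lb·ft: 698.8/1.356 = 515 lb·ft

515 lb·ft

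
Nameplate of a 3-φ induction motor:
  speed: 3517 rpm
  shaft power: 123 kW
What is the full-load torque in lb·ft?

ω = 2π × 3517/60 = 368.3 rad/s
τ = P/ω = 123000/368.3 = 334 N·m
In lb·ft: 334/1.356 = 246 lb·ft

246 lb·ft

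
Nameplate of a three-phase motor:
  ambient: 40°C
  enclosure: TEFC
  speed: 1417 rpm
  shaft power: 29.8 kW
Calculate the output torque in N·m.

201 N·m

ω = 2π × 1417/60 = 148.4 rad/s
τ = P/ω = 29800/148.4 = 201 N·m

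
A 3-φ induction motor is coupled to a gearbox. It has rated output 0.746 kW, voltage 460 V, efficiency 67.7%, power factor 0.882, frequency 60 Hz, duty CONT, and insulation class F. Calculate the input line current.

P_out = 0.746 kW = 746 W
P_in = P_out / η = 746 / 0.677 = 1102 W
I_L = P_in / (√3·V_L·cosφ) = 1102 / (1.732 × 460 × 0.882) = 1.57 A

1.57 A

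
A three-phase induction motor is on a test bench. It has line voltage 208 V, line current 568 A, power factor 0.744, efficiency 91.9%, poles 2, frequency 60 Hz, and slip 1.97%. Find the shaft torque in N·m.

P_in = √3·V·I·cosφ = 1.732 × 208 × 568 × 0.744 = 152241 W
P_out = η·P_in = 0.919 × 152241 = 139909 W
n_s = 120×60/2 = 3600 rpm; n = 3600×(1−0.0197) = 3529 rpm
ω = 2π×3529/60 = 369.6 rad/s
τ = P_out/ω = 139909/369.6 = 379 N·m

379 N·m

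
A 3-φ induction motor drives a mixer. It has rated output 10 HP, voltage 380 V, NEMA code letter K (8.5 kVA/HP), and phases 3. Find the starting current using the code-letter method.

129 A

S_LR = 8.5 × 10 = 85 kVA
I_LR = S_LR/(√3·V_L) = 85000/(1.732×380) = 129 A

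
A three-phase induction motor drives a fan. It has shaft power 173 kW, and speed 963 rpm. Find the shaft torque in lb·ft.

ω = 2π × 963/60 = 100.8 rad/s
τ = P/ω = 173000/100.8 = 1716 N·m
In lb·ft: 1716/1.356 = 1270 lb·ft

1270 lb·ft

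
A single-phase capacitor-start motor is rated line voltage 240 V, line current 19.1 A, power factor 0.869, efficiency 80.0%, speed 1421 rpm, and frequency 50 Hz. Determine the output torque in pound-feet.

P_in = V·I·cosφ = 240 × 19.1 × 0.869 = 3983 W
P_out = η·P_in = 0.8 × 3983 = 3186 W
n = 1421 rpm
ω = 2π×1421/60 = 148.8 rad/s
τ = P_out/ω = 3186/148.8 = 21.41 N·m
In lb·ft: 21.41/1.356 = 15.8 lb·ft

15.8 lb·ft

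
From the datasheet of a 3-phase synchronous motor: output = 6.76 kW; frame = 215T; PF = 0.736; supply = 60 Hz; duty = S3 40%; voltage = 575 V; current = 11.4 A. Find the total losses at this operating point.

1600 W

P_in = √3·V·I·cosφ = 1.732×575×11.4×0.736 = 8356 W
P_out = 6760 W
Losses = P_in − P_out = 8356 − 6760 = 1596 W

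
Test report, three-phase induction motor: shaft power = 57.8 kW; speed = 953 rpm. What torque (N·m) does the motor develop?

ω = 2π × 953/60 = 99.8 rad/s
τ = P/ω = 57800/99.8 = 579 N·m

579 N·m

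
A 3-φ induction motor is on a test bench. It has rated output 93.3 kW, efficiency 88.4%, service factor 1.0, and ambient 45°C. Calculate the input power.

106 kW

P_out = 93300 W
P_in = P_out/η = 93300/0.884 = 105543 W = 106 kW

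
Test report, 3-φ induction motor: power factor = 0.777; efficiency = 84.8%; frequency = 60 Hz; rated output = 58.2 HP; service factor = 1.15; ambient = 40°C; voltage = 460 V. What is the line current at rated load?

P_out = 58.2 × 746 = 43417 W
P_in = P_out / η = 43417 / 0.848 = 51199 W
I_L = P_in / (√3·V_L·cosφ) = 51199 / (1.732 × 460 × 0.777) = 82.7 A

82.7 A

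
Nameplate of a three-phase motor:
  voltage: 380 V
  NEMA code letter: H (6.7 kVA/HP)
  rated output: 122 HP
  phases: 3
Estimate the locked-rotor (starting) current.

S_LR = 6.7 × 122 = 817.4 kVA
I_LR = S_LR/(√3·V_L) = 817400/(1.732×380) = 1240 A

1240 A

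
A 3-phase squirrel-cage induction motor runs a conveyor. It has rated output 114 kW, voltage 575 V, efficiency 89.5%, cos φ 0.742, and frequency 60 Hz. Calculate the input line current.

P_out = 114 kW = 114000 W
P_in = P_out / η = 114000 / 0.895 = 127374 W
I_L = P_in / (√3·V_L·cosφ) = 127374 / (1.732 × 575 × 0.742) = 172 A

172 A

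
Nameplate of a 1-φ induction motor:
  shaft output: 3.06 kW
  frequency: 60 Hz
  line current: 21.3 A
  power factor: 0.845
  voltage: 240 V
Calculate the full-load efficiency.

70.8 %

P_out = 3.06 kW = 3060 W
P_in = V·I·cosφ = 240 × 21.3 × 0.845 = 4320 W
η = P_out / P_in = 3060 / 4320 = 0.708 = 70.8%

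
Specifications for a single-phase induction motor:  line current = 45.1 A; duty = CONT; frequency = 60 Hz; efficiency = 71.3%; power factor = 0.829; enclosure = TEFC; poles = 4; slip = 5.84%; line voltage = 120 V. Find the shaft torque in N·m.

18 N·m

P_in = V·I·cosφ = 120 × 45.1 × 0.829 = 4487 W
P_out = η·P_in = 0.713 × 4487 = 3199 W
n_s = 120×60/4 = 1800 rpm; n = 1800×(1−0.0584) = 1695 rpm
ω = 2π×1695/60 = 177.5 rad/s
τ = P_out/ω = 3199/177.5 = 18 N·m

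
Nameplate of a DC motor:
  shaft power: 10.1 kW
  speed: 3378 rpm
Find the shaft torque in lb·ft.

ω = 2π × 3378/60 = 353.7 rad/s
τ = P/ω = 10100/353.7 = 28.56 N·m
In lb·ft: 28.56/1.356 = 21.1 lb·ft

21.1 lb·ft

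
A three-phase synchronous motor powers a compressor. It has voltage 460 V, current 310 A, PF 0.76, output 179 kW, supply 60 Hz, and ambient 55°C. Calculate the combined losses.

P_in = √3·V·I·cosφ = 1.732×460×310×0.76 = 187707 W
P_out = 179000 W
Losses = P_in − P_out = 187707 − 179000 = 8707 W

8710 W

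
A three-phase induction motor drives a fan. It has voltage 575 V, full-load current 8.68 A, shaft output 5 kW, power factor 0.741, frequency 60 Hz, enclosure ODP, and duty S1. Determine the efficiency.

78.1 %

P_out = 5 kW = 5000 W
P_in = √3·V_L·I_L·cosφ = 1.732 × 575 × 8.68 × 0.741 = 6406 W
η = P_out / P_in = 5000 / 6406 = 0.781 = 78.1%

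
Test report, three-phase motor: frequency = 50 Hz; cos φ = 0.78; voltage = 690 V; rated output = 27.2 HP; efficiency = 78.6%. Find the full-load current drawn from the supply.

P_out = 27.2 × 746 = 20291 W
P_in = P_out / η = 20291 / 0.786 = 25816 W
I_L = P_in / (√3·V_L·cosφ) = 25816 / (1.732 × 690 × 0.78) = 27.7 A

27.7 A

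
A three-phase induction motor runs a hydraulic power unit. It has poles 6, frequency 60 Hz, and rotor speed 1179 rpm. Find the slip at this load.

n_s = 120f/p = 120×60/6 = 1200 rpm
s = (n_s − n)/n_s = (1200 − 1179)/1200 = 0.0175

1.8 %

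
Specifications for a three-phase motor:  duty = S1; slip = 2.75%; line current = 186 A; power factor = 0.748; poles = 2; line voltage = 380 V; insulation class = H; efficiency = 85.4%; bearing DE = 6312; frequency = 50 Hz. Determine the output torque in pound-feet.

P_in = √3·V·I·cosφ = 1.732 × 380 × 186 × 0.748 = 91568 W
P_out = η·P_in = 0.854 × 91568 = 78199 W
n_s = 120×50/2 = 3000 rpm; n = 3000×(1−0.0275) = 2918 rpm
ω = 2π×2918/60 = 305.6 rad/s
τ = P_out/ω = 78199/305.6 = 255.9 N·m
In lb·ft: 255.9/1.356 = 189 lb·ft

189 lb·ft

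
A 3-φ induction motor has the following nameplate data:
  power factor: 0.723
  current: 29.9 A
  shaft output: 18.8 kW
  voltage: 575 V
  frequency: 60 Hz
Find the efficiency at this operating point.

P_out = 18.8 kW = 18800 W
P_in = √3·V_L·I_L·cosφ = 1.732 × 575 × 29.9 × 0.723 = 21529 W
η = P_out / P_in = 18800 / 21529 = 0.873 = 87.3%

87.3 %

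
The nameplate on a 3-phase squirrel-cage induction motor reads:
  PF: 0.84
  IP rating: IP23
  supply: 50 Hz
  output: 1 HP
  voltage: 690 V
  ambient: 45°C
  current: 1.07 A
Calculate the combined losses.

P_in = √3·V·I·cosφ = 1.732×690×1.07×0.84 = 1074 W
P_out = 1×746 = 746 W
Losses = P_in − P_out = 1074 − 746 = 328 W

328 W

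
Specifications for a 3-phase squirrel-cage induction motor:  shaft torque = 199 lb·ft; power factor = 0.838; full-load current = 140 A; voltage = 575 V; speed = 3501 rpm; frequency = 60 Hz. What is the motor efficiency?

84.7 %

τ = 199 lb·ft × 1.356 = 269.8 N·m
ω = 2π × 3501/60 = 366.6 rad/s; P_out = τω = 269.8 × 366.6 = 98909 W
P_in = √3·V_L·I_L·cosφ = 1.732 × 575 × 140 × 0.838 = 116839 W
η = P_out / P_in = 98909 / 116839 = 0.847 = 84.7%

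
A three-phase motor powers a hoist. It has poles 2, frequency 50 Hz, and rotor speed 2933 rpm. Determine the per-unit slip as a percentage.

n_s = 120f/p = 120×50/2 = 3000 rpm
s = (n_s − n)/n_s = (3000 − 2933)/3000 = 0.0223

2.2 %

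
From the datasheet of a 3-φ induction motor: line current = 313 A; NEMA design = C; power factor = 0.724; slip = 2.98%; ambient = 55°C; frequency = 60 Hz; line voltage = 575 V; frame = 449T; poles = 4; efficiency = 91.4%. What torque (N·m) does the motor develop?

P_in = √3·V·I·cosφ = 1.732 × 575 × 313 × 0.724 = 225683 W
P_out = η·P_in = 0.914 × 225683 = 206274 W
n_s = 120×60/4 = 1800 rpm; n = 1800×(1−0.0298) = 1746 rpm
ω = 2π×1746/60 = 182.8 rad/s
τ = P_out/ω = 206274/182.8 = 1130 N·m

1130 N·m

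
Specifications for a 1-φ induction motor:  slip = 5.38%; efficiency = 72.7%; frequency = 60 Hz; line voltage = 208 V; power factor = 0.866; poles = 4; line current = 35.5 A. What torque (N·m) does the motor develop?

26.1 N·m

P_in = V·I·cosφ = 208 × 35.5 × 0.866 = 6395 W
P_out = η·P_in = 0.727 × 6395 = 4649 W
n_s = 120×60/4 = 1800 rpm; n = 1800×(1−0.0538) = 1703 rpm
ω = 2π×1703/60 = 178.3 rad/s
τ = P_out/ω = 4649/178.3 = 26.1 N·m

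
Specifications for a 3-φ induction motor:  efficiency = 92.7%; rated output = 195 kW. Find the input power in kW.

210 kW

P_out = 195000 W
P_in = P_out/η = 195000/0.927 = 210356 W = 210 kW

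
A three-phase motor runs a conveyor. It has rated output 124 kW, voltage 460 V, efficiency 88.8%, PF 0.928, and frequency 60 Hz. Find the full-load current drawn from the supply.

189 A

P_out = 124 kW = 124000 W
P_in = P_out / η = 124000 / 0.888 = 139640 W
I_L = P_in / (√3·V_L·cosφ) = 139640 / (1.732 × 460 × 0.928) = 189 A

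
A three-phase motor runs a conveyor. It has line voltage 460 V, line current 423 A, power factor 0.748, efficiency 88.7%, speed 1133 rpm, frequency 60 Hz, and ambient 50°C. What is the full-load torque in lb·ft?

1390 lb·ft

P_in = √3·V·I·cosφ = 1.732 × 460 × 423 × 0.748 = 252085 W
P_out = η·P_in = 0.887 × 252085 = 223599 W
n = 1133 rpm
ω = 2π×1133/60 = 118.6 rad/s
τ = P_out/ω = 223599/118.6 = 1885 N·m
In lb·ft: 1885/1.356 = 1390 lb·ft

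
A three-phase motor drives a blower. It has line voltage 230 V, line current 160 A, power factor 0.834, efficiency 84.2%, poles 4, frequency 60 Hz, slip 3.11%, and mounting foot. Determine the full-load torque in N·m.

245 N·m

P_in = √3·V·I·cosφ = 1.732 × 230 × 160 × 0.834 = 53157 W
P_out = η·P_in = 0.842 × 53157 = 44758 W
n_s = 120×60/4 = 1800 rpm; n = 1800×(1−0.0311) = 1744 rpm
ω = 2π×1744/60 = 182.6 rad/s
τ = P_out/ω = 44758/182.6 = 245 N·m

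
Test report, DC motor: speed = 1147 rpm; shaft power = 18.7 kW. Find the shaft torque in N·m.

156 N·m

ω = 2π × 1147/60 = 120.1 rad/s
τ = P/ω = 18700/120.1 = 156 N·m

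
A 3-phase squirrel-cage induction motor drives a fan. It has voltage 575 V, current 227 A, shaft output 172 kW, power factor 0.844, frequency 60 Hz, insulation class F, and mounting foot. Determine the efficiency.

P_out = 172 kW = 172000 W
P_in = √3·V_L·I_L·cosφ = 1.732 × 575 × 227 × 0.844 = 190802 W
η = P_out / P_in = 172000 / 190802 = 0.901 = 90.1%

90.1 %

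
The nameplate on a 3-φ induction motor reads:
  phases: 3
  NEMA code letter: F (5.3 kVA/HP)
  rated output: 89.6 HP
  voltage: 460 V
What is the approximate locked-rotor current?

596 A

S_LR = 5.3 × 89.6 = 474.88 kVA
I_LR = S_LR/(√3·V_L) = 474880/(1.732×460) = 596 A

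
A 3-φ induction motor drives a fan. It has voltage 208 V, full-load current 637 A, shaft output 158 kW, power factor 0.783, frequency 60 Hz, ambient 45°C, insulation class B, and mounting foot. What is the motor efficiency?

87.9 %

P_out = 158 kW = 158000 W
P_in = √3·V_L·I_L·cosφ = 1.732 × 208 × 637 × 0.783 = 179685 W
η = P_out / P_in = 158000 / 179685 = 0.879 = 87.9%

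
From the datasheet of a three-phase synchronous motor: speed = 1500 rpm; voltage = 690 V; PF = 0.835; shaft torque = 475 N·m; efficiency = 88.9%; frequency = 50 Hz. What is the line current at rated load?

ω = 2π×1500/60 = 157.1 rad/s; P_out = τω = 475 × 157.1 = 74623 W
P_in = P_out / η = 74623 / 0.889 = 83940 W
I_L = P_in / (√3·V_L·cosφ) = 83940 / (1.732 × 690 × 0.835) = 84.1 A

84.1 A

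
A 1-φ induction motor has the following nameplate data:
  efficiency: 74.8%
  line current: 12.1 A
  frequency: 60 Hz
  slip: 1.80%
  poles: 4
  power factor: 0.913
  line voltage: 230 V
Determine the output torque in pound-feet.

P_in = V·I·cosφ = 230 × 12.1 × 0.913 = 2541 W
P_out = η·P_in = 0.748 × 2541 = 1901 W
n_s = 120×60/4 = 1800 rpm; n = 1800×(1−0.018) = 1768 rpm
ω = 2π×1768/60 = 185.1 rad/s
τ = P_out/ω = 1901/185.1 = 10.27 N·m
In lb·ft: 10.27/1.356 = 7.57 lb·ft

7.57 lb·ft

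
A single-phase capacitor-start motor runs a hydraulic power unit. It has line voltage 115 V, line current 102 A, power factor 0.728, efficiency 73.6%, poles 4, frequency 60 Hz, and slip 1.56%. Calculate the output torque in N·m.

P_in = V·I·cosφ = 115 × 102 × 0.728 = 8539 W
P_out = η·P_in = 0.736 × 8539 = 6285 W
n_s = 120×60/4 = 1800 rpm; n = 1800×(1−0.0156) = 1772 rpm
ω = 2π×1772/60 = 185.6 rad/s
τ = P_out/ω = 6285/185.6 = 33.9 N·m

33.9 N·m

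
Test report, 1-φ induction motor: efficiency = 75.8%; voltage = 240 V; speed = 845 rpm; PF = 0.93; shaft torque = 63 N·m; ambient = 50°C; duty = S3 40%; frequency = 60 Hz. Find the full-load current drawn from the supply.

33 A

ω = 2π×845/60 = 88.49 rad/s; P_out = τω = 63 × 88.49 = 5575 W
P_in = P_out / η = 5575 / 0.758 = 7355 W
I = P_in / (V·cosφ) = 7355 / (240 × 0.93) = 33 A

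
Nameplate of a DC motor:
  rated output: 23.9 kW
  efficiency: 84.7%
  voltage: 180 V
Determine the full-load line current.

P_out = 23.9 kW = 23900 W
P_in = P_out / η = 23900 / 0.847 = 28217 W
I = P_in / V = 28217 / 180 = 157 A

157 A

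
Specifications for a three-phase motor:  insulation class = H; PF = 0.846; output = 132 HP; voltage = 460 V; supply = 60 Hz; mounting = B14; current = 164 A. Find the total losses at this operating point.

12100 W

P_in = √3·V·I·cosφ = 1.732×460×164×0.846 = 110540 W
P_out = 132×746 = 98472 W
Losses = P_in − P_out = 110540 − 98472 = 12068 W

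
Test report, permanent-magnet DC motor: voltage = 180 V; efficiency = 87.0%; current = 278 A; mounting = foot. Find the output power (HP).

P_in = V·I = 180 × 278 = 50040 W
P_out = η·P_in = 0.87 × 50040 = 43535 W
= 43535/746 = 58.4 HP

58.4 HP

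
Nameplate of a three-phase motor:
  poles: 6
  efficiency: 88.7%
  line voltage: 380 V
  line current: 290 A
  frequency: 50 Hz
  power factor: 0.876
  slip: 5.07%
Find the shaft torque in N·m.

1490 N·m

P_in = √3·V·I·cosφ = 1.732 × 380 × 290 × 0.876 = 167199 W
P_out = η·P_in = 0.887 × 167199 = 148306 W
n_s = 120×50/6 = 1000 rpm; n = 1000×(1−0.0507) = 949 rpm
ω = 2π×949/60 = 99.38 rad/s
τ = P_out/ω = 148306/99.38 = 1490 N·m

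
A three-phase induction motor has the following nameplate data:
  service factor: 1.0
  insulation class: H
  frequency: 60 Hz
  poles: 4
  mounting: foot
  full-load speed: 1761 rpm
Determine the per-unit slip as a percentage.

n_s = 120f/p = 120×60/4 = 1800 rpm
s = (n_s − n)/n_s = (1800 − 1761)/1800 = 0.0217

2.2 %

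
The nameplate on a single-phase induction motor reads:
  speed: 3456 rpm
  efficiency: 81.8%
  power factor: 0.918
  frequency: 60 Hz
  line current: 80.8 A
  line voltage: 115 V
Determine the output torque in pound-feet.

P_in = V·I·cosφ = 115 × 80.8 × 0.918 = 8530 W
P_out = η·P_in = 0.818 × 8530 = 6978 W
n = 3456 rpm
ω = 2π×3456/60 = 361.9 rad/s
τ = P_out/ω = 6978/361.9 = 19.28 N·m
In lb·ft: 19.28/1.356 = 14.2 lb·ft

14.2 lb·ft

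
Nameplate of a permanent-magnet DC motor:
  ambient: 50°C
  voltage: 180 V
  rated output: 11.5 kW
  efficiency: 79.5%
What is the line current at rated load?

P_out = 11.5 kW = 11500 W
P_in = P_out / η = 11500 / 0.795 = 14465 W
I = P_in / V = 14465 / 180 = 80.4 A

80.4 A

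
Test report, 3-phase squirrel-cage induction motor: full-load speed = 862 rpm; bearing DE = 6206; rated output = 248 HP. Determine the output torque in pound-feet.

1510 lb·ft

P_out = 248 × 746 = 185008 W
ω = 2π × 862/60 = 90.27 rad/s
τ = P_out/ω = 185008/90.27 = 2049 N·m
In lb·ft: 2049/1.356 = 1510 lb·ft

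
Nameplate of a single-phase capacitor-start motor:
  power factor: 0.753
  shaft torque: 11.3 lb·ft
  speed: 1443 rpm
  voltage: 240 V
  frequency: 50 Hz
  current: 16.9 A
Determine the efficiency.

75.8 %

τ = 11.3 lb·ft × 1.356 = 15.32 N·m
ω = 2π × 1443/60 = 151.1 rad/s; P_out = τω = 15.32 × 151.1 = 2315 W
P_in = V·I·cosφ = 240 × 16.9 × 0.753 = 3054 W
η = P_out / P_in = 2315 / 3054 = 0.758 = 75.8%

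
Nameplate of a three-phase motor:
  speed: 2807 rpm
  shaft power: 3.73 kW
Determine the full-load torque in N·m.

ω = 2π × 2807/60 = 293.9 rad/s
τ = P/ω = 3730/293.9 = 12.7 N·m

12.7 N·m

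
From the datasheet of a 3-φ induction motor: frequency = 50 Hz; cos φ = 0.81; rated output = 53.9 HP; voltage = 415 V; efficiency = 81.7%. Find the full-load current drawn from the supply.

84.5 A

P_out = 53.9 × 746 = 40209 W
P_in = P_out / η = 40209 / 0.817 = 49215 W
I_L = P_in / (√3·V_L·cosφ) = 49215 / (1.732 × 415 × 0.81) = 84.5 A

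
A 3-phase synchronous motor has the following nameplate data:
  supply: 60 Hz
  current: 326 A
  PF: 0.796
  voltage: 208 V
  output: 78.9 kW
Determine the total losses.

P_in = √3·V·I·cosφ = 1.732×208×326×0.796 = 93485 W
P_out = 78900 W
Losses = P_in − P_out = 93485 − 78900 = 14585 W

14.6 kW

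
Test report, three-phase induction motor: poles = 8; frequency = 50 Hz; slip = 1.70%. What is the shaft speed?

737 rpm

n_s = 120f/p = 120×50/8 = 750 rpm
n = n_s(1 − s) = 750 × (1 − 0.017) = 737 rpm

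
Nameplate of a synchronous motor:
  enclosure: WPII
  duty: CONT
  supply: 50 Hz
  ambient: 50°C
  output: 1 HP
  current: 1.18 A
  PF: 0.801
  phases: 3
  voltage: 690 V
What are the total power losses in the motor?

P_in = √3·V·I·cosφ = 1.732×690×1.18×0.801 = 1130 W
P_out = 1×746 = 746 W
Losses = P_in − P_out = 1130 − 746 = 384 W

384 W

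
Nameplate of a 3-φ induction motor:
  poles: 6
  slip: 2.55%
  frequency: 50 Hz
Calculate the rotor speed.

n_s = 120f/p = 120×50/6 = 1000 rpm
n = n_s(1 − s) = 1000 × (1 − 0.0255) = 974 rpm

974 rpm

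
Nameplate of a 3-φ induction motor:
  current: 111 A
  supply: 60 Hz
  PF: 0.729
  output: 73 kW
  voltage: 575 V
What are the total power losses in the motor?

P_in = √3·V·I·cosφ = 1.732×575×111×0.729 = 80587 W
P_out = 73000 W
Losses = P_in − P_out = 80587 − 73000 = 7587 W

7.59 kW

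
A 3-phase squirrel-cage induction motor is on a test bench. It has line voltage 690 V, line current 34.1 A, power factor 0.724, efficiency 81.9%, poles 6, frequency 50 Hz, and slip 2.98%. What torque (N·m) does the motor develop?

238 N·m

P_in = √3·V·I·cosφ = 1.732 × 690 × 34.1 × 0.724 = 29505 W
P_out = η·P_in = 0.819 × 29505 = 24165 W
n_s = 120×50/6 = 1000 rpm; n = 1000×(1−0.0298) = 970 rpm
ω = 2π×970/60 = 101.6 rad/s
τ = P_out/ω = 24165/101.6 = 238 N·m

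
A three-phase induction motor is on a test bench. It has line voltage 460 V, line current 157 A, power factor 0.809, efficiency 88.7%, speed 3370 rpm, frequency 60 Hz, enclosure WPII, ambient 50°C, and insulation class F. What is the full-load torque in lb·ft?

188 lb·ft

P_in = √3·V·I·cosφ = 1.732 × 460 × 157 × 0.809 = 101194 W
P_out = η·P_in = 0.887 × 101194 = 89759 W
n = 3370 rpm
ω = 2π×3370/60 = 352.9 rad/s
τ = P_out/ω = 89759/352.9 = 254.3 N·m
In lb·ft: 254.3/1.356 = 188 lb·ft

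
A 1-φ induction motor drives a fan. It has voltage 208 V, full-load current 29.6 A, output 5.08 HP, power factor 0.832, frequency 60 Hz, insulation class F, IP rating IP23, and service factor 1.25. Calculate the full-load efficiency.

74.0 %

P_out = 5.08 × 746 = 3790 W
P_in = V·I·cosφ = 208 × 29.6 × 0.832 = 5122 W
η = P_out / P_in = 3790 / 5122 = 0.740 = 74.0%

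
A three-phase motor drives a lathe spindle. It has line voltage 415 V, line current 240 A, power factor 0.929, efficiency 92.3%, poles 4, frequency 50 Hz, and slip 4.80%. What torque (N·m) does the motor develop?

989 N·m

P_in = √3·V·I·cosφ = 1.732 × 415 × 240 × 0.929 = 160259 W
P_out = η·P_in = 0.923 × 160259 = 147919 W
n_s = 120×50/4 = 1500 rpm; n = 1500×(1−0.048) = 1428 rpm
ω = 2π×1428/60 = 149.5 rad/s
τ = P_out/ω = 147919/149.5 = 989 N·m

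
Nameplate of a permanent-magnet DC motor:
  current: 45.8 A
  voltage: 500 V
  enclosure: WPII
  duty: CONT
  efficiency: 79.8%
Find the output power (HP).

24.5 HP

P_in = V·I = 500 × 45.8 = 22900 W
P_out = η·P_in = 0.798 × 22900 = 18274 W
= 18274/746 = 24.5 HP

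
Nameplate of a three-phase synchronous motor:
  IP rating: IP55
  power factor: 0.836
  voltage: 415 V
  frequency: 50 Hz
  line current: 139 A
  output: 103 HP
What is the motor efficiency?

92.0 %

P_out = 103 × 746 = 76838 W
P_in = √3·V_L·I_L·cosφ = 1.732 × 415 × 139 × 0.836 = 83525 W
η = P_out / P_in = 76838 / 83525 = 0.920 = 92.0%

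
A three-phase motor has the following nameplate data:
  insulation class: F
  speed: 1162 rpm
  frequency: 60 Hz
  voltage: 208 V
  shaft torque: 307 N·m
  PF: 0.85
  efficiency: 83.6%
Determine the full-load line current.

ω = 2π×1162/60 = 121.7 rad/s; P_out = τω = 307 × 121.7 = 37362 W
P_in = P_out / η = 37362 / 0.836 = 44691 W
I_L = P_in / (√3·V_L·cosφ) = 44691 / (1.732 × 208 × 0.85) = 146 A

146 A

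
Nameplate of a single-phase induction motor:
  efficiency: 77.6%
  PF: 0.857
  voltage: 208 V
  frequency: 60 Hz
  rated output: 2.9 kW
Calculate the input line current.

P_out = 2.9 kW = 2900 W
P_in = P_out / η = 2900 / 0.776 = 3737 W
I = P_in / (V·cosφ) = 3737 / (208 × 0.857) = 21 A

21 A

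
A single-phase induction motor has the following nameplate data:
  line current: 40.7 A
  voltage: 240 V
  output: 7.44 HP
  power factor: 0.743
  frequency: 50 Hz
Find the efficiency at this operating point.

76.5 %

P_out = 7.44 × 746 = 5550 W
P_in = V·I·cosφ = 240 × 40.7 × 0.743 = 7258 W
η = P_out / P_in = 5550 / 7258 = 0.765 = 76.5%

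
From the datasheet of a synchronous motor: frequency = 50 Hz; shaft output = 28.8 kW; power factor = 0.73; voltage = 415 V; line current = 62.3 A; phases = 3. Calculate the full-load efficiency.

88.1 %

P_out = 28.8 kW = 28800 W
P_in = √3·V_L·I_L·cosφ = 1.732 × 415 × 62.3 × 0.73 = 32689 W
η = P_out / P_in = 28800 / 32689 = 0.881 = 88.1%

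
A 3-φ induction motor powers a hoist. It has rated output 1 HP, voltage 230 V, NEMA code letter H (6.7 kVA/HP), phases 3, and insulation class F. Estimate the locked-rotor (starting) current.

S_LR = 6.7 × 1 = 6.7 kVA
I_LR = S_LR/(√3·V_L) = 6700/(1.732×230) = 16.8 A

16.8 A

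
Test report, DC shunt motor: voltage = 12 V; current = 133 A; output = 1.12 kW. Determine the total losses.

P_in = V·I = 12×133 = 1596 W
P_out = 1120 W
Losses = P_in − P_out = 1596 − 1120 = 476 W

476 W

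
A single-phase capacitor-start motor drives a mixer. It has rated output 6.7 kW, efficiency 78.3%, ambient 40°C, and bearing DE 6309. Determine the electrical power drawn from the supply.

8.56 kW

P_out = 6700 W
P_in = P_out/η = 6700/0.783 = 8557 W = 8.56 kW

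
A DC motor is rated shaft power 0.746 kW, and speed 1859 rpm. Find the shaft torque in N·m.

ω = 2π × 1859/60 = 194.7 rad/s
τ = P/ω = 746/194.7 = 3.83 N·m

3.83 N·m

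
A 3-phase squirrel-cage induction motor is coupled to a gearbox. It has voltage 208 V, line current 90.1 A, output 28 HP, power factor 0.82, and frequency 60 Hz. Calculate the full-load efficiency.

P_out = 28 × 746 = 20888 W
P_in = √3·V_L·I_L·cosφ = 1.732 × 208 × 90.1 × 0.82 = 26616 W
η = P_out / P_in = 20888 / 26616 = 0.785 = 78.5%

78.5 %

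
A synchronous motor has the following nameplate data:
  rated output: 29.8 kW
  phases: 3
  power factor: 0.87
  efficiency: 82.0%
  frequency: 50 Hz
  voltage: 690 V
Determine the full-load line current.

35 A

P_out = 29.8 kW = 29800 W
P_in = P_out / η = 29800 / 0.820 = 36341 W
I_L = P_in / (√3·V_L·cosφ) = 36341 / (1.732 × 690 × 0.87) = 35 A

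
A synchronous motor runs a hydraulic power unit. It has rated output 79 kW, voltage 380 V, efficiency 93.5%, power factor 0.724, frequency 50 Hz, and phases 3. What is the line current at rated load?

177 A

P_out = 79 kW = 79000 W
P_in = P_out / η = 79000 / 0.935 = 84492 W
I_L = P_in / (√3·V_L·cosφ) = 84492 / (1.732 × 380 × 0.724) = 177 A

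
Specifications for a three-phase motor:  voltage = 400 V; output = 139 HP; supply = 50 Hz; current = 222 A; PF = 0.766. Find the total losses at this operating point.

14.1 kW

P_in = √3·V·I·cosφ = 1.732×400×222×0.766 = 117812 W
P_out = 139×746 = 103694 W
Losses = P_in − P_out = 117812 − 103694 = 14118 W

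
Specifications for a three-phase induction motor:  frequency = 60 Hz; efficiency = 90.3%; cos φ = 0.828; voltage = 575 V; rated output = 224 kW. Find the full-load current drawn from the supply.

301 A

P_out = 224 kW = 224000 W
P_in = P_out / η = 224000 / 0.903 = 248062 W
I_L = P_in / (√3·V_L·cosφ) = 248062 / (1.732 × 575 × 0.828) = 301 A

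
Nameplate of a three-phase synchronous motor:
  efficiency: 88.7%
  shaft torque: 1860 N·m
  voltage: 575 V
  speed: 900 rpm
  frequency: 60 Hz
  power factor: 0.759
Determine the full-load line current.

ω = 2π×900/60 = 94.25 rad/s; P_out = τω = 1860 × 94.25 = 175305 W
P_in = P_out / η = 175305 / 0.887 = 197638 W
I_L = P_in / (√3·V_L·cosφ) = 197638 / (1.732 × 575 × 0.759) = 261 A

261 A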